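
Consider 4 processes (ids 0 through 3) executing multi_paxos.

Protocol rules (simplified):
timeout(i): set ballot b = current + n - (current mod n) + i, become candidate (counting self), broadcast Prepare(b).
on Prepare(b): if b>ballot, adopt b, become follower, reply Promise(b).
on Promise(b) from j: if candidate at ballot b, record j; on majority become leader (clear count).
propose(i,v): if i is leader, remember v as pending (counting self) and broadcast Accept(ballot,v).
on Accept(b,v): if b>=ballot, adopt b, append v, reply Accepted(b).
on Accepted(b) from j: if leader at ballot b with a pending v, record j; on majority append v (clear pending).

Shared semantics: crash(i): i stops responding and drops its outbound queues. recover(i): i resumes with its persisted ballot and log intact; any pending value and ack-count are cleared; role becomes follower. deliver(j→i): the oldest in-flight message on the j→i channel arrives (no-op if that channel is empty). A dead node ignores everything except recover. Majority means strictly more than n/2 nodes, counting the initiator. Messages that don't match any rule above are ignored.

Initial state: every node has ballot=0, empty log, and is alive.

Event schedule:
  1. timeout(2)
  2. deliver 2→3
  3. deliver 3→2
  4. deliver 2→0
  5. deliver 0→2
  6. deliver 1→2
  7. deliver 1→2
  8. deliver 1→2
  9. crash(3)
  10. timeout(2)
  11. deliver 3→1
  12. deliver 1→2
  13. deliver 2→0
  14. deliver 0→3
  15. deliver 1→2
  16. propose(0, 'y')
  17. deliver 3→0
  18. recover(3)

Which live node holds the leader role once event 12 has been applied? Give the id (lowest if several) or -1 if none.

after 1 — timeout(2): n2:cand/b6/[-]
after 2 — deliver 2→3: n3:foll/b6/[-]
after 3 — deliver 3→2: ·
after 4 — deliver 2→0: n0:foll/b6/[-]
after 5 — deliver 0→2: n2:lead/b6/[-]
after 6 — deliver 1→2: ·
after 7 — deliver 1→2: ·
after 8 — deliver 1→2: ·
after 9 — crash(3): n3:✗foll/b6/[-]
after 10 — timeout(2): n2:cand/b10/[-]
after 11 — deliver 3→1: ·
after 12 — deliver 1→2: ·

-1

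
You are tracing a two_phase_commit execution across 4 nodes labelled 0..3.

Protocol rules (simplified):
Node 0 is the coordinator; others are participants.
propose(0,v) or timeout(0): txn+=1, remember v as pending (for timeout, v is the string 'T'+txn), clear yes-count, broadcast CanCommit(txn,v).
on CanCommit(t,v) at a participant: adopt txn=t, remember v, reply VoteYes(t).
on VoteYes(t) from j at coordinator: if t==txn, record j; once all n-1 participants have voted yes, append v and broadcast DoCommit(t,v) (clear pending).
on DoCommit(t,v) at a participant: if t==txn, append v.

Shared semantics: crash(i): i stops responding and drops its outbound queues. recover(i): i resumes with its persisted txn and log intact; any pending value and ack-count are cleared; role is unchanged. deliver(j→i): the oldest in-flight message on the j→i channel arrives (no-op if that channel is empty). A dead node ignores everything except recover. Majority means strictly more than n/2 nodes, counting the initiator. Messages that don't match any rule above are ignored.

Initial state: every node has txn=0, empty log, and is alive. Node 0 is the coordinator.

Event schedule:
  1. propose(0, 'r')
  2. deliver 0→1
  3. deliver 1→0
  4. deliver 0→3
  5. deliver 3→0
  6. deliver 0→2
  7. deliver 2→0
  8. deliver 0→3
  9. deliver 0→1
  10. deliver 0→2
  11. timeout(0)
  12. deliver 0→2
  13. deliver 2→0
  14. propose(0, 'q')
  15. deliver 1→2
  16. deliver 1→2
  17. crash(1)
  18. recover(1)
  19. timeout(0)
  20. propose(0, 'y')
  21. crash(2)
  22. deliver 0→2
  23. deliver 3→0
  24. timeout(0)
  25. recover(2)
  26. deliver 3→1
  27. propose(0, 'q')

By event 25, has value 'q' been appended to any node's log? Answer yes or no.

no

after 1 — propose(0,'r'): n0:coor/t1/[-]
after 2 — deliver 0→1: n1:part/t1/[-]
after 3 — deliver 1→0: ·
after 4 — deliver 0→3: n3:part/t1/[-]
after 5 — deliver 3→0: ·
after 6 — deliver 0→2: n2:part/t1/[-]
after 7 — deliver 2→0: n0:coor/t1/[r]
after 8 — deliver 0→3: n3:part/t1/[r]
after 9 — deliver 0→1: n1:part/t1/[r]
after 10 — deliver 0→2: n2:part/t1/[r]
after 11 — timeout(0): n0:coor/t2/[r]
after 12 — deliver 0→2: n2:part/t2/[r]
after 13 — deliver 2→0: ·
after 14 — propose(0,'q'): n0:coor/t3/[r]
after 15 — deliver 1→2: ·
after 16 — deliver 1→2: ·
after 17 — crash(1): n1:✗part/t1/[r]
after 18 — recover(1): n1:part/t1/[r]
after 19 — timeout(0): n0:coor/t4/[r]
after 20 — propose(0,'y'): n0:coor/t5/[r]
after 21 — crash(2): n2:✗part/t2/[r]
after 22 — deliver 0→2: ·
after 23 — deliver 3→0: ·
after 24 — timeout(0): n0:coor/t6/[r]
after 25 — recover(2): n2:part/t2/[r]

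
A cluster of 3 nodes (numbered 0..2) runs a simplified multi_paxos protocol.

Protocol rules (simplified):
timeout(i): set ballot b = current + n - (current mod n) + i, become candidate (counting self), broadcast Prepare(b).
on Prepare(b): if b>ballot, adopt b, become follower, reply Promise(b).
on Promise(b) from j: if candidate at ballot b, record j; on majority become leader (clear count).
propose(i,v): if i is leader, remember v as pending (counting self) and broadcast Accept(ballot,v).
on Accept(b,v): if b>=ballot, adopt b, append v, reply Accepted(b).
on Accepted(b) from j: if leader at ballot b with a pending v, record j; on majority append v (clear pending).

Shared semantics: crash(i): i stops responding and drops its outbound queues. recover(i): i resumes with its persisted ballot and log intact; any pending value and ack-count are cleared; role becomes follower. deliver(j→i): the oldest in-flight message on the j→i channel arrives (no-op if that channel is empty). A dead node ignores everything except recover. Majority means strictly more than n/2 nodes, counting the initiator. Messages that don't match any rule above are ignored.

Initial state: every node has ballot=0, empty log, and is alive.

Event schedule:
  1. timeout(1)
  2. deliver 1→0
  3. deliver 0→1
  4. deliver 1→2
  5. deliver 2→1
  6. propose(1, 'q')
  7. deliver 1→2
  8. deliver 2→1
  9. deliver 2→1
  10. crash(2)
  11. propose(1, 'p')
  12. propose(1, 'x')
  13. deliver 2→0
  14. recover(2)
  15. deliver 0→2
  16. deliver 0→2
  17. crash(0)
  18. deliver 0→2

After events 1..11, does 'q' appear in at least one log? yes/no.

yes

1. timeout(1):  <1:cand b4 ->
2. deliver 1→0:  <0:foll b4 ->
3. deliver 0→1:  <1:lead b4 ->
4. deliver 1→2:  <2:foll b4 ->
5. deliver 2→1:  nop
6. propose(1,'q'):  nop
7. deliver 1→2:  <2:foll b4 q>
8. deliver 2→1:  <1:lead b4 q>
9. deliver 2→1:  nop
10. crash(2):  <2:✗foll b4 q>
11. propose(1,'p'):  nop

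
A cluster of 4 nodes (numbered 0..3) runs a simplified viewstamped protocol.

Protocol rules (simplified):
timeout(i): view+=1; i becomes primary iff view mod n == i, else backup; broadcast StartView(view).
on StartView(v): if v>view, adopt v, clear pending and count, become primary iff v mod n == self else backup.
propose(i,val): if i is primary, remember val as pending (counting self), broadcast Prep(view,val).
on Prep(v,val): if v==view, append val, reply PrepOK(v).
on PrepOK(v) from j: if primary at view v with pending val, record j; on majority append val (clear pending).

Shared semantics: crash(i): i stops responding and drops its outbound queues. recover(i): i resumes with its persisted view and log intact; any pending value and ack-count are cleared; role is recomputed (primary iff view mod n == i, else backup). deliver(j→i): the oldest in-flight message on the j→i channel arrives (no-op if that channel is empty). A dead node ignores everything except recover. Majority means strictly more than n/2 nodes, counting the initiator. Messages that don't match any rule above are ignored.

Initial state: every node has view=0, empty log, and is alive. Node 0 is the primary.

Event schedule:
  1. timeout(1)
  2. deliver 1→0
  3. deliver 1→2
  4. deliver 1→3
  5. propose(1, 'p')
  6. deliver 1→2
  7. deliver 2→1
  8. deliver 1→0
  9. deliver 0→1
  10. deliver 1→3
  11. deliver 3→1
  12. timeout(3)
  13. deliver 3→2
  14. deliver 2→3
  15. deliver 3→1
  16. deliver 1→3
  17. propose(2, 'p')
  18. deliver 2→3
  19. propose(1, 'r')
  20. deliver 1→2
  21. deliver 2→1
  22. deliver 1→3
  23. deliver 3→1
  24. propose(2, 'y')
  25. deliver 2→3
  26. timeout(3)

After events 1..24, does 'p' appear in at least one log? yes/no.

yes

1. timeout(1):  <1:prim v1 ->
2. deliver 1→0:  <0:back v1 ->
3. deliver 1→2:  <2:back v1 ->
4. deliver 1→3:  <3:back v1 ->
5. propose(1,'p'):  nop
6. deliver 1→2:  <2:back v1 p>
7. deliver 2→1:  nop
8. deliver 1→0:  <0:back v1 p>
9. deliver 0→1:  <1:prim v1 p>
10. deliver 1→3:  <3:back v1 p>
11. deliver 3→1:  nop
12. timeout(3):  <3:back v2 p>
13. deliver 3→2:  <2:prim v2 p>
14. deliver 2→3:  nop
15. deliver 3→1:  <1:back v2 p>
16. deliver 1→3:  nop
17. propose(2,'p'):  nop
18. deliver 2→3:  <3:back v2 p,p>
19. propose(1,'r'):  nop
20. deliver 1→2:  nop
21. deliver 2→1:  <1:back v2 p,p>
22. deliver 1→3:  nop
23. deliver 3→1:  nop
24. propose(2,'y'):  nop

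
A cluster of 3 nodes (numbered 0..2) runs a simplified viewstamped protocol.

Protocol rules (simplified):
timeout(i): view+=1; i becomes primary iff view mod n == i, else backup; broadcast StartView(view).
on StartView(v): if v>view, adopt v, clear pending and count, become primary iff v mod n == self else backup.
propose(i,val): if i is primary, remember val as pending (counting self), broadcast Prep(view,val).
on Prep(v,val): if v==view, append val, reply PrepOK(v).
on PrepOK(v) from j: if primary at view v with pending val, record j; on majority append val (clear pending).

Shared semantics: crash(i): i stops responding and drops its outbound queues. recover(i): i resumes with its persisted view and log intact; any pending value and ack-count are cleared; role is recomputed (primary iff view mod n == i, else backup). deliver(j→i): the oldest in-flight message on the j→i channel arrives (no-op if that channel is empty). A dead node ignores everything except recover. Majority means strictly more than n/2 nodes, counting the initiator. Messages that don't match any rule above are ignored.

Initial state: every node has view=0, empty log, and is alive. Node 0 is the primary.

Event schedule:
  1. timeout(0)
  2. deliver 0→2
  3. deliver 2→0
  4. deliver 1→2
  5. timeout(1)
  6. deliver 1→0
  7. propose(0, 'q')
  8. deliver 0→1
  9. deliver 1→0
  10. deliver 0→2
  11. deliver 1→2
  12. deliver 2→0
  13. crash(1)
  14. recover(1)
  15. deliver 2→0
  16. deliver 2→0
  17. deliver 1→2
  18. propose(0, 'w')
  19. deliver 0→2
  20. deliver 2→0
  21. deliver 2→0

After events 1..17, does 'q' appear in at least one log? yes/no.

no

e1 timeout(0): 0[back,v=1,-]
e2 deliver 0→2: 2[back,v=1,-]
e3 deliver 2→0: ·
e4 deliver 1→2: ·
e5 timeout(1): 1[prim,v=1,-]
e6 deliver 1→0: ·
e7 propose(0,'q'): ·
e8 deliver 0→1: ·
e9 deliver 1→0: ·
e10 deliver 0→2: ·
e11 deliver 1→2: ·
e12 deliver 2→0: ·
e13 crash(1): 1[✗prim,v=1,-]
e14 recover(1): 1[prim,v=1,-]
e15 deliver 2→0: ·
e16 deliver 2→0: ·
e17 deliver 1→2: ·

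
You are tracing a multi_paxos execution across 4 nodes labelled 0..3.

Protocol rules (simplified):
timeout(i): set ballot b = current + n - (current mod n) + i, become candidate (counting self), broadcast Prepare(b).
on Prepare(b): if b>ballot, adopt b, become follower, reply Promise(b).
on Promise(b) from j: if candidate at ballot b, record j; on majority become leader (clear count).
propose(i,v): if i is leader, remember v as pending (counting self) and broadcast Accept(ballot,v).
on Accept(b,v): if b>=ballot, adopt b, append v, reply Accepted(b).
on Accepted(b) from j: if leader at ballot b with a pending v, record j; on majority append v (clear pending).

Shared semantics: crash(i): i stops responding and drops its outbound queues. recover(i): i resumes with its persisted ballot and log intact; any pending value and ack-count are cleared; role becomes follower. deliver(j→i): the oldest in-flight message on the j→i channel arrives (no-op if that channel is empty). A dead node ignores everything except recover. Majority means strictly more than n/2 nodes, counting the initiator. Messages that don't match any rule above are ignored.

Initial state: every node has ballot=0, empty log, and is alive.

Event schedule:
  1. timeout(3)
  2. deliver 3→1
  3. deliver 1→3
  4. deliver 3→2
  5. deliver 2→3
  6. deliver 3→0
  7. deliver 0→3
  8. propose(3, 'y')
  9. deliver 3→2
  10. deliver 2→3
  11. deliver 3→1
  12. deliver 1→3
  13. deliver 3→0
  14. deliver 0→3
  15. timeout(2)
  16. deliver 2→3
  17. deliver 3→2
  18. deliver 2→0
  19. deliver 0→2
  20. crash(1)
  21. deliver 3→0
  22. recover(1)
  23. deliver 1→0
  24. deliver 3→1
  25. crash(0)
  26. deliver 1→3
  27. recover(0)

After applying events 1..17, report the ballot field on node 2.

1. timeout(3):  <3:cand b7 ->
2. deliver 3→1:  <1:foll b7 ->
3. deliver 1→3:  nop
4. deliver 3→2:  <2:foll b7 ->
5. deliver 2→3:  <3:lead b7 ->
6. deliver 3→0:  <0:foll b7 ->
7. deliver 0→3:  nop
8. propose(3,'y'):  nop
9. deliver 3→2:  <2:foll b7 y>
10. deliver 2→3:  nop
11. deliver 3→1:  <1:foll b7 y>
12. deliver 1→3:  <3:lead b7 y>
13. deliver 3→0:  <0:foll b7 y>
14. deliver 0→3:  nop
15. timeout(2):  <2:cand b10 y>
16. deliver 2→3:  <3:foll b10 y>
17. deliver 3→2:  nop

10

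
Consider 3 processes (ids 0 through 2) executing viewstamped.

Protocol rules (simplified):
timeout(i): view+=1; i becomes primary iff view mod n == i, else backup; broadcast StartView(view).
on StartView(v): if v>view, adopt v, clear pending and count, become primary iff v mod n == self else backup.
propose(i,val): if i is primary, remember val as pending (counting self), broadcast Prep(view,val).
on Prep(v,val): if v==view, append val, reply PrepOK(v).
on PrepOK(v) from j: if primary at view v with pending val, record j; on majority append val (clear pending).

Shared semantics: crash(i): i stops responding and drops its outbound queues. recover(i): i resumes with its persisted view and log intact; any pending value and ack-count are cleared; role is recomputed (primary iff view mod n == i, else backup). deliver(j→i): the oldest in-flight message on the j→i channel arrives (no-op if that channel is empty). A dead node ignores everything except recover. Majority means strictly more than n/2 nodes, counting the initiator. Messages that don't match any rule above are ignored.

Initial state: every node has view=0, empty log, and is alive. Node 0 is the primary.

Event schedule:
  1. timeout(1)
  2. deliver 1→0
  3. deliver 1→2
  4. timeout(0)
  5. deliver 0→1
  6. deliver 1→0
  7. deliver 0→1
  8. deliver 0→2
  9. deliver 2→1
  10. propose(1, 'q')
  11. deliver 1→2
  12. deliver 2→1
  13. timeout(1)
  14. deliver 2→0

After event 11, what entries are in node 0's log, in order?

empty

step 1 timeout(1): 1={prim,v=1,log=-}
step 2 deliver 1→0: 0={back,v=1,log=-}
step 3 deliver 1→2: 2={back,v=1,log=-}
step 4 timeout(0): 0={back,v=2,log=-}
step 5 deliver 0→1: 1={back,v=2,log=-}
step 6 deliver 1→0: —
step 7 deliver 0→1: —
step 8 deliver 0→2: 2={prim,v=2,log=-}
step 9 deliver 2→1: —
step 10 propose(1,'q'): —
step 11 deliver 1→2: —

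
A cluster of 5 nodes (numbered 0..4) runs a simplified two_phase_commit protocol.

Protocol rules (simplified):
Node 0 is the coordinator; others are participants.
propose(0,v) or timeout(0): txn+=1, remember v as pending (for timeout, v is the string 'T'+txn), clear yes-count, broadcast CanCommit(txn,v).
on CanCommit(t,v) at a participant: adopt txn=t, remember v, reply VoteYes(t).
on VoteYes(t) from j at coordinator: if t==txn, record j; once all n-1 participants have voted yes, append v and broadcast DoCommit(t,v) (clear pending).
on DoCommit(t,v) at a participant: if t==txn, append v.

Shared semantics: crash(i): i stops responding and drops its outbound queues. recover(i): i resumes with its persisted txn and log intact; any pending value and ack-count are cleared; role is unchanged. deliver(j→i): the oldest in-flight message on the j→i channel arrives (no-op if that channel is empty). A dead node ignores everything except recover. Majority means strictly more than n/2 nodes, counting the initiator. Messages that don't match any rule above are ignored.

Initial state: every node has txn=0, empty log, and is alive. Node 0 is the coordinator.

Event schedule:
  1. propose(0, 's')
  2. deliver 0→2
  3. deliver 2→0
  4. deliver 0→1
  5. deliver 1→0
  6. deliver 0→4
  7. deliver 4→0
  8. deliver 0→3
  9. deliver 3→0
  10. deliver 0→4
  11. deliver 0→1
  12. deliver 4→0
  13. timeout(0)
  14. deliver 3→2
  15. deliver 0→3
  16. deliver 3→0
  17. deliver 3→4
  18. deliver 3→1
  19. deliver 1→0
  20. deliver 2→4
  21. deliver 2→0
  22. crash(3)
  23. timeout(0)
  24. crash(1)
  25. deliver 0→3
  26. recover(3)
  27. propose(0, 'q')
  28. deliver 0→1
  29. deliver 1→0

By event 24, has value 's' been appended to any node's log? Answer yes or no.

e1 propose(0,'s'): 0[coor,t=1,-]
e2 deliver 0→2: 2[part,t=1,-]
e3 deliver 2→0: ·
e4 deliver 0→1: 1[part,t=1,-]
e5 deliver 1→0: ·
e6 deliver 0→4: 4[part,t=1,-]
e7 deliver 4→0: ·
e8 deliver 0→3: 3[part,t=1,-]
e9 deliver 3→0: 0[coor,t=1,s]
e10 deliver 0→4: 4[part,t=1,s]
e11 deliver 0→1: 1[part,t=1,s]
e12 deliver 4→0: ·
e13 timeout(0): 0[coor,t=2,s]
e14 deliver 3→2: ·
e15 deliver 0→3: 3[part,t=1,s]
e16 deliver 3→0: ·
e17 deliver 3→4: ·
e18 deliver 3→1: ·
e19 deliver 1→0: ·
e20 deliver 2→4: ·
e21 deliver 2→0: ·
e22 crash(3): 3[✗part,t=1,s]
e23 timeout(0): 0[coor,t=3,s]
e24 crash(1): 1[✗part,t=1,s]

yes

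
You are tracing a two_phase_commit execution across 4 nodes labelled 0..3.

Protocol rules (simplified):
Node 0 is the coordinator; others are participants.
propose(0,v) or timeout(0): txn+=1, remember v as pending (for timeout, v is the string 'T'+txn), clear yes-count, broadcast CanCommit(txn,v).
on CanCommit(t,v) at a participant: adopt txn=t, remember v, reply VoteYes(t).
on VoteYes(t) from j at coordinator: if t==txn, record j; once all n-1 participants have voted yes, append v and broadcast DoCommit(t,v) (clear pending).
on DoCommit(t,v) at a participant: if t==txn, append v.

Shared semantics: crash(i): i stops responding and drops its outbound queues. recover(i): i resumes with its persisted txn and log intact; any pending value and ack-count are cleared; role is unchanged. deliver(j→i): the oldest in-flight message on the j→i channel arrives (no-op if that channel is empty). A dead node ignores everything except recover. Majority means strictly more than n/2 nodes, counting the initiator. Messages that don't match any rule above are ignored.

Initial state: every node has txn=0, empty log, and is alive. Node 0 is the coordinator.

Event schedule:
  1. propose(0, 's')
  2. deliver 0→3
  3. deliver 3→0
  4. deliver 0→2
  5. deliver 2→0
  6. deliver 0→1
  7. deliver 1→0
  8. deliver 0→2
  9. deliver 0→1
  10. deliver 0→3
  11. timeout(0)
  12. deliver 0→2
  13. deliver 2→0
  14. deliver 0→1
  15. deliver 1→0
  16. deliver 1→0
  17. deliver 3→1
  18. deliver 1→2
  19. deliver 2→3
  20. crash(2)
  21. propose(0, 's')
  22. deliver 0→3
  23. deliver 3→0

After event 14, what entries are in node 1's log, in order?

after 1 — propose(0,'s'): n0:coor/t1/[-]
after 2 — deliver 0→3: n3:part/t1/[-]
after 3 — deliver 3→0: ·
after 4 — deliver 0→2: n2:part/t1/[-]
after 5 — deliver 2→0: ·
after 6 — deliver 0→1: n1:part/t1/[-]
after 7 — deliver 1→0: n0:coor/t1/[s]
after 8 — deliver 0→2: n2:part/t1/[s]
after 9 — deliver 0→1: n1:part/t1/[s]
after 10 — deliver 0→3: n3:part/t1/[s]
after 11 — timeout(0): n0:coor/t2/[s]
after 12 — deliver 0→2: n2:part/t2/[s]
after 13 — deliver 2→0: ·
after 14 — deliver 0→1: n1:part/t2/[s]

s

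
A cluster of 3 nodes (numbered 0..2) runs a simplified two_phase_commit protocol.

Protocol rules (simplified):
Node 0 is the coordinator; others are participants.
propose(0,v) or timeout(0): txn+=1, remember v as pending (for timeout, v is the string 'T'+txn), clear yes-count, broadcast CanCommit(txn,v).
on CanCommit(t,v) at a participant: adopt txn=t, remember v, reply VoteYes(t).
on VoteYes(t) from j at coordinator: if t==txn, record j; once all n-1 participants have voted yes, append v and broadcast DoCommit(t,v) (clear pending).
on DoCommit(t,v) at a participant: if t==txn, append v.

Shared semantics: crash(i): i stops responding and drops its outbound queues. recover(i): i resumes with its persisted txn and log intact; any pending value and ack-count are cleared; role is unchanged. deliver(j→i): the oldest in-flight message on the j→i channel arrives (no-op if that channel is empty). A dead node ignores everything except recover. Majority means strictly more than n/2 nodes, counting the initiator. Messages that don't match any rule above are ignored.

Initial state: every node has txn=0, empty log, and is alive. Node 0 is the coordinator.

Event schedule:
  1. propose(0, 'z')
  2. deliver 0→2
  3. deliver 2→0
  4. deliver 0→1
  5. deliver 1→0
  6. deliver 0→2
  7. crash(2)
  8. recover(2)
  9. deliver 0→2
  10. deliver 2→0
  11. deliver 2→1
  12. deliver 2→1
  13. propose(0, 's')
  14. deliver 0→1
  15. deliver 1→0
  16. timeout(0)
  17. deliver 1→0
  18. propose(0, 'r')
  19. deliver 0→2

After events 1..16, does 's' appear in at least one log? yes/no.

no

after 1 — propose(0,'z'): n0:coor/t1/[-]
after 2 — deliver 0→2: n2:part/t1/[-]
after 3 — deliver 2→0: ·
after 4 — deliver 0→1: n1:part/t1/[-]
after 5 — deliver 1→0: n0:coor/t1/[z]
after 6 — deliver 0→2: n2:part/t1/[z]
after 7 — crash(2): n2:✗part/t1/[z]
after 8 — recover(2): n2:part/t1/[z]
after 9 — deliver 0→2: ·
after 10 — deliver 2→0: ·
after 11 — deliver 2→1: ·
after 12 — deliver 2→1: ·
after 13 — propose(0,'s'): n0:coor/t2/[z]
after 14 — deliver 0→1: n1:part/t1/[z]
after 15 — deliver 1→0: ·
after 16 — timeout(0): n0:coor/t3/[z]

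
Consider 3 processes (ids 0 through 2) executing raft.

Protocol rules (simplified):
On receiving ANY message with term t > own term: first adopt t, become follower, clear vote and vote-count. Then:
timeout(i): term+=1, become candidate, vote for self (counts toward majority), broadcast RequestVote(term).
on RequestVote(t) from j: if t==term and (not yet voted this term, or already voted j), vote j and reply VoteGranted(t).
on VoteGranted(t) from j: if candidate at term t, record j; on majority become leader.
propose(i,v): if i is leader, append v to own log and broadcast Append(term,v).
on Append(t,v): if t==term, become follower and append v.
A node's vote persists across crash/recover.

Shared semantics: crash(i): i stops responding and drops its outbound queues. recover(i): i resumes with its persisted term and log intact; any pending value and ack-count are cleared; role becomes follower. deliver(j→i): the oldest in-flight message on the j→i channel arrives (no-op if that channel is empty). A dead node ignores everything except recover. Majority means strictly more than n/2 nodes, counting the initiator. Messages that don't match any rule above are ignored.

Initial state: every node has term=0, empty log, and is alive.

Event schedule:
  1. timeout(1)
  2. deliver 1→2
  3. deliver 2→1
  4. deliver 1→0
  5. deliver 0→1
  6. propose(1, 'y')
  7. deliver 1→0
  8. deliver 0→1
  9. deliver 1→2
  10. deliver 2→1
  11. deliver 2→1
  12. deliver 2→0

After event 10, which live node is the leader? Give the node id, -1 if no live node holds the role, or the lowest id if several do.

1

e1 timeout(1): 1[cand,t=1,-]
e2 deliver 1→2: 2[foll,t=1,-]
e3 deliver 2→1: 1[lead,t=1,-]
e4 deliver 1→0: 0[foll,t=1,-]
e5 deliver 0→1: ·
e6 propose(1,'y'): 1[lead,t=1,y]
e7 deliver 1→0: 0[foll,t=1,y]
e8 deliver 0→1: ·
e9 deliver 1→2: 2[foll,t=1,y]
e10 deliver 2→1: ·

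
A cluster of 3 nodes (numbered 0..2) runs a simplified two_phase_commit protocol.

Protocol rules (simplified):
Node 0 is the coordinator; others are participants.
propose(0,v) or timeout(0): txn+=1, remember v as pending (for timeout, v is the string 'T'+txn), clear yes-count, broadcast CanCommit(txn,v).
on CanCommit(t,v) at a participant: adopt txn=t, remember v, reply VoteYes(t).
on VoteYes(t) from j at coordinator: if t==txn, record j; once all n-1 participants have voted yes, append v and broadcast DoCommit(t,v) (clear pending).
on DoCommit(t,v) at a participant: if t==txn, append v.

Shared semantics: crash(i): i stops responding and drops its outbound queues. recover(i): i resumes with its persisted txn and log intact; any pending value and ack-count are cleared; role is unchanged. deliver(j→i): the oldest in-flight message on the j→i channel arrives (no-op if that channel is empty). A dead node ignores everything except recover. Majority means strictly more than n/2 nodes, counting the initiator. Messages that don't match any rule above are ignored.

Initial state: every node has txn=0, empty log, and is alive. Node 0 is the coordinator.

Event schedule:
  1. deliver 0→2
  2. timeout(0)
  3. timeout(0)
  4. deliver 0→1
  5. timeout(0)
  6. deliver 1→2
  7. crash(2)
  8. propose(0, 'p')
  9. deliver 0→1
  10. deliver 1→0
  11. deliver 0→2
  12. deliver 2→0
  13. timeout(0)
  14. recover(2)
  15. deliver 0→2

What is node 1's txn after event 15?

2

[1] deliver 0→2 → ∅
[2] timeout(0) → N0(coor t1 [-])
[3] timeout(0) → N0(coor t2 [-])
[4] deliver 0→1 → N1(part t1 [-])
[5] timeout(0) → N0(coor t3 [-])
[6] deliver 1→2 → ∅
[7] crash(2) → N2(✗part t0 [-])
[8] propose(0,'p') → N0(coor t4 [-])
[9] deliver 0→1 → N1(part t2 [-])
[10] deliver 1→0 → ∅
[11] deliver 0→2 → ∅
[12] deliver 2→0 → ∅
[13] timeout(0) → N0(coor t5 [-])
[14] recover(2) → N2(part t0 [-])
[15] deliver 0→2 → N2(part t1 [-])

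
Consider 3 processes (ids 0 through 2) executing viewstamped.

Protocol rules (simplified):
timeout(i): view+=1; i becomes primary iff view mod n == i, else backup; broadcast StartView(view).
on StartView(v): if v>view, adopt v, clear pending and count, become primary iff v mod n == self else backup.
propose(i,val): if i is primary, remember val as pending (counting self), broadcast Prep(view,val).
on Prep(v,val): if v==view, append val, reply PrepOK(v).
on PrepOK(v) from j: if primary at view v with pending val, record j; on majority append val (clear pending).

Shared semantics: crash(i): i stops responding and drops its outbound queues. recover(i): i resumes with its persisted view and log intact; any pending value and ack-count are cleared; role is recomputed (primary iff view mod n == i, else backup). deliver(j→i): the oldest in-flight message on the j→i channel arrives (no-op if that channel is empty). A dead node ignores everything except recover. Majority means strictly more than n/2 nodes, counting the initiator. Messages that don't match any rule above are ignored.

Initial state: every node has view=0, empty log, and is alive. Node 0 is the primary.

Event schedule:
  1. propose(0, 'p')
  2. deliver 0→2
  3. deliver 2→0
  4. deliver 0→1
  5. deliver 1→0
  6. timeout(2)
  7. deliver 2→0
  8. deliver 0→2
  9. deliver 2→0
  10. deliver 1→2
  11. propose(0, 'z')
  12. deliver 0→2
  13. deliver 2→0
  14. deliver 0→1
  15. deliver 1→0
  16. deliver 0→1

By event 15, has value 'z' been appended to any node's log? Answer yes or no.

no

after 1 — propose(0,'p'): ·
after 2 — deliver 0→2: n2:back/v0/[p]
after 3 — deliver 2→0: n0:prim/v0/[p]
after 4 — deliver 0→1: n1:back/v0/[p]
after 5 — deliver 1→0: ·
after 6 — timeout(2): n2:back/v1/[p]
after 7 — deliver 2→0: n0:back/v1/[p]
after 8 — deliver 0→2: ·
after 9 — deliver 2→0: ·
after 10 — deliver 1→2: ·
after 11 — propose(0,'z'): ·
after 12 — deliver 0→2: ·
after 13 — deliver 2→0: ·
after 14 — deliver 0→1: ·
after 15 — deliver 1→0: ·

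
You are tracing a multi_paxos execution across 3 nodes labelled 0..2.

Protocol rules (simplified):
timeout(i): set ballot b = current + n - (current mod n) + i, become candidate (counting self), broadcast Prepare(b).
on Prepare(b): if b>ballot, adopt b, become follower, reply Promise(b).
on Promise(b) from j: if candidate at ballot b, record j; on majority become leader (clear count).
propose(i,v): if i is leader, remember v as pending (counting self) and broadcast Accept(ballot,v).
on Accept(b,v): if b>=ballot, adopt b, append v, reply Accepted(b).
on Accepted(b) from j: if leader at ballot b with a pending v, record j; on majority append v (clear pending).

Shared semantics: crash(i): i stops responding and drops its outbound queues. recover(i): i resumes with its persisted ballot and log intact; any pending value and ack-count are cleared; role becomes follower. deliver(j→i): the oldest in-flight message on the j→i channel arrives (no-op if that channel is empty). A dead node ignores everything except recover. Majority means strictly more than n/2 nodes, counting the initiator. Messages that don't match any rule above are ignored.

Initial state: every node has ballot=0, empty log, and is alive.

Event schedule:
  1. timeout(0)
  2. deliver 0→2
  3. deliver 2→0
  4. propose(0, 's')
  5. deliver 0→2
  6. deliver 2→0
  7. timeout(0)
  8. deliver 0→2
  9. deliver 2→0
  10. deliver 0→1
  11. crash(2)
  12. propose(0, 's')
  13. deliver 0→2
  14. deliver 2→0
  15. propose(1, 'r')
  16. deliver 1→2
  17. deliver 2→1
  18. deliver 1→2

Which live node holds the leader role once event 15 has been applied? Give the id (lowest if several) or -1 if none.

0

e1 timeout(0): 0[cand,b=3,-]
e2 deliver 0→2: 2[foll,b=3,-]
e3 deliver 2→0: 0[lead,b=3,-]
e4 propose(0,'s'): ·
e5 deliver 0→2: 2[foll,b=3,s]
e6 deliver 2→0: 0[lead,b=3,s]
e7 timeout(0): 0[cand,b=6,s]
e8 deliver 0→2: 2[foll,b=6,s]
e9 deliver 2→0: 0[lead,b=6,s]
e10 deliver 0→1: 1[foll,b=3,-]
e11 crash(2): 2[✗foll,b=6,s]
e12 propose(0,'s'): ·
e13 deliver 0→2: ·
e14 deliver 2→0: ·
e15 propose(1,'r'): ·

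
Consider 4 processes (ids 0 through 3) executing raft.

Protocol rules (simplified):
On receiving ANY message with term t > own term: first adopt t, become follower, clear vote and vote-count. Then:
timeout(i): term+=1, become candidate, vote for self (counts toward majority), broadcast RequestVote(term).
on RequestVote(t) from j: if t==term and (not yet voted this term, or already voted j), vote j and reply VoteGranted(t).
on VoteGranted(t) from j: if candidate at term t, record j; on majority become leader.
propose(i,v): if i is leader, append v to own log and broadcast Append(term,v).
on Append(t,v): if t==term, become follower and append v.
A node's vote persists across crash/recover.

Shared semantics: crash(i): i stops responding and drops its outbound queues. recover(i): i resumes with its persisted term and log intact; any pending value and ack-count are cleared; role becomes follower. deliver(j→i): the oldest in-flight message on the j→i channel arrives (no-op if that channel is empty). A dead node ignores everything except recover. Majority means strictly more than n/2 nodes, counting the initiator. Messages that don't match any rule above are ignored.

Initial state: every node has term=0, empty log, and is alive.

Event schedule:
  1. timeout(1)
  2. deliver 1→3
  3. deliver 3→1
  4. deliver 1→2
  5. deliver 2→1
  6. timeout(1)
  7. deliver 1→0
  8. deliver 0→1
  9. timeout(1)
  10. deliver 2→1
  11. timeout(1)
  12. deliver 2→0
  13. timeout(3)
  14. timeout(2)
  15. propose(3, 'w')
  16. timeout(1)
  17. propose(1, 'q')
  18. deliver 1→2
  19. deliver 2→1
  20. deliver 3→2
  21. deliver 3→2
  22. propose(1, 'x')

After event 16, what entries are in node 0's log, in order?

after 1 — timeout(1): n1:cand/t1/[-]
after 2 — deliver 1→3: n3:foll/t1/[-]
after 3 — deliver 3→1: ·
after 4 — deliver 1→2: n2:foll/t1/[-]
after 5 — deliver 2→1: n1:lead/t1/[-]
after 6 — timeout(1): n1:cand/t2/[-]
after 7 — deliver 1→0: n0:foll/t1/[-]
after 8 — deliver 0→1: ·
after 9 — timeout(1): n1:cand/t3/[-]
after 10 — deliver 2→1: ·
after 11 — timeout(1): n1:cand/t4/[-]
after 12 — deliver 2→0: ·
after 13 — timeout(3): n3:cand/t2/[-]
after 14 — timeout(2): n2:cand/t2/[-]
after 15 — propose(3,'w'): ·
after 16 — timeout(1): n1:cand/t5/[-]

empty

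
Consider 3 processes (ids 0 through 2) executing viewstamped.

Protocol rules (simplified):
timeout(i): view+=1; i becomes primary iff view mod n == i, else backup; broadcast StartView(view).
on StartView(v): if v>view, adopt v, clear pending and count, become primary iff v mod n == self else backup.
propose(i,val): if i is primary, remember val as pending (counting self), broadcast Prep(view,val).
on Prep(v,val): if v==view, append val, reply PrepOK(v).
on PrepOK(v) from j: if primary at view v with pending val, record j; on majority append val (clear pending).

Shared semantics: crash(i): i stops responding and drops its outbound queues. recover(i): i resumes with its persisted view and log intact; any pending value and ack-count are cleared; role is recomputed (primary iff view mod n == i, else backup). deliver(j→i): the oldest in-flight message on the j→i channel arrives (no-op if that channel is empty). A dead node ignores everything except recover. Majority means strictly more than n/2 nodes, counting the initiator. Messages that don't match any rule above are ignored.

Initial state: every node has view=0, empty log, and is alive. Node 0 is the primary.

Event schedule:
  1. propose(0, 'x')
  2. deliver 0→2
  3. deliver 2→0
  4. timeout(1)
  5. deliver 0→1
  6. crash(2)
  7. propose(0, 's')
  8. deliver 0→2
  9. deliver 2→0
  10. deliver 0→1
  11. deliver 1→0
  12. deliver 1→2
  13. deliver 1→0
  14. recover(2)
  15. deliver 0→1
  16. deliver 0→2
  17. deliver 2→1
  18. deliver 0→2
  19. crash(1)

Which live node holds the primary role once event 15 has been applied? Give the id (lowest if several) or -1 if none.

1

step 1 propose(0,'x'): —
step 2 deliver 0→2: 2={back,v=0,log=x}
step 3 deliver 2→0: 0={prim,v=0,log=x}
step 4 timeout(1): 1={prim,v=1,log=-}
step 5 deliver 0→1: —
step 6 crash(2): 2={✗back,v=0,log=x}
step 7 propose(0,'s'): —
step 8 deliver 0→2: —
step 9 deliver 2→0: —
step 10 deliver 0→1: —
step 11 deliver 1→0: 0={back,v=1,log=x}
step 12 deliver 1→2: —
step 13 deliver 1→0: —
step 14 recover(2): 2={back,v=0,log=x}
step 15 deliver 0→1: —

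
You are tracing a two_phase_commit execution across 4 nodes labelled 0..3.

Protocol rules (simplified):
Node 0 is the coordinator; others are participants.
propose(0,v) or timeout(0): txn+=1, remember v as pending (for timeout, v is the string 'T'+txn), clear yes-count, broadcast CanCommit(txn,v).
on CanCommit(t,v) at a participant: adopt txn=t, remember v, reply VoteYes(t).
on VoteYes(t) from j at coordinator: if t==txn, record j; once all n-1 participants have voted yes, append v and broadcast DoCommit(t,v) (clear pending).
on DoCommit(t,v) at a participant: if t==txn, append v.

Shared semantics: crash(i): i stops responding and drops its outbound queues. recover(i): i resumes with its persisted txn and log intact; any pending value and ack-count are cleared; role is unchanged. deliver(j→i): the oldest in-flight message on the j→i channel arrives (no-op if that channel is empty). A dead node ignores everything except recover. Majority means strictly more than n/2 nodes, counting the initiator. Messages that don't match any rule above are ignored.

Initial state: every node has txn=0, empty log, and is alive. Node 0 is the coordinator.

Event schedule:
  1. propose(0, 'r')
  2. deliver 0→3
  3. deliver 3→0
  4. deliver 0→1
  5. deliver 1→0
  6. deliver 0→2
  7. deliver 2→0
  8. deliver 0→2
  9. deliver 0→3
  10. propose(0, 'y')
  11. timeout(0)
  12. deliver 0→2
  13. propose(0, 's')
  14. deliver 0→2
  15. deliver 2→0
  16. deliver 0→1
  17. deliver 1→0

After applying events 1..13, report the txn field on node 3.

1

e1 propose(0,'r'): 0[coor,t=1,-]
e2 deliver 0→3: 3[part,t=1,-]
e3 deliver 3→0: ·
e4 deliver 0→1: 1[part,t=1,-]
e5 deliver 1→0: ·
e6 deliver 0→2: 2[part,t=1,-]
e7 deliver 2→0: 0[coor,t=1,r]
e8 deliver 0→2: 2[part,t=1,r]
e9 deliver 0→3: 3[part,t=1,r]
e10 propose(0,'y'): 0[coor,t=2,r]
e11 timeout(0): 0[coor,t=3,r]
e12 deliver 0→2: 2[part,t=2,r]
e13 propose(0,'s'): 0[coor,t=4,r]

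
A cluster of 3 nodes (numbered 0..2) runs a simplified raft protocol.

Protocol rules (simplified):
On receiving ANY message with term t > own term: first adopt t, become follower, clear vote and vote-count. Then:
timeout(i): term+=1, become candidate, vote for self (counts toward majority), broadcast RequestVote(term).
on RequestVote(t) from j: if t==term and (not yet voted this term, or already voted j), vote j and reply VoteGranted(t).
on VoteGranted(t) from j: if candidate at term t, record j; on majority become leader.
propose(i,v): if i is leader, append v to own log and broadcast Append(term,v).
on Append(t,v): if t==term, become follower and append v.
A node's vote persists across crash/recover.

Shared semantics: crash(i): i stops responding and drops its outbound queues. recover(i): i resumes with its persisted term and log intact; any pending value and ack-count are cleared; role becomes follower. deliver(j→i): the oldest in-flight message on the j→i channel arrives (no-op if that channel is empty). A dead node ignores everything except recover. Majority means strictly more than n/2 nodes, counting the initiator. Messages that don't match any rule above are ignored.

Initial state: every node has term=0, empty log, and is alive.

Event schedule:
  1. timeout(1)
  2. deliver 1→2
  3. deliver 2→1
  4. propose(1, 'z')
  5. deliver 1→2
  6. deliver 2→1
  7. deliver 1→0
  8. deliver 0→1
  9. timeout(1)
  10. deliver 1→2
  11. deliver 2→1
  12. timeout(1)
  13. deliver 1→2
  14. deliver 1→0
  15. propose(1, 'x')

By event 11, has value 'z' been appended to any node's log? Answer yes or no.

yes

step 1 timeout(1): 1={cand,t=1,log=-}
step 2 deliver 1→2: 2={foll,t=1,log=-}
step 3 deliver 2→1: 1={lead,t=1,log=-}
step 4 propose(1,'z'): 1={lead,t=1,log=z}
step 5 deliver 1→2: 2={foll,t=1,log=z}
step 6 deliver 2→1: —
step 7 deliver 1→0: 0={foll,t=1,log=-}
step 8 deliver 0→1: —
step 9 timeout(1): 1={cand,t=2,log=z}
step 10 deliver 1→2: 2={foll,t=2,log=z}
step 11 deliver 2→1: 1={lead,t=2,log=z}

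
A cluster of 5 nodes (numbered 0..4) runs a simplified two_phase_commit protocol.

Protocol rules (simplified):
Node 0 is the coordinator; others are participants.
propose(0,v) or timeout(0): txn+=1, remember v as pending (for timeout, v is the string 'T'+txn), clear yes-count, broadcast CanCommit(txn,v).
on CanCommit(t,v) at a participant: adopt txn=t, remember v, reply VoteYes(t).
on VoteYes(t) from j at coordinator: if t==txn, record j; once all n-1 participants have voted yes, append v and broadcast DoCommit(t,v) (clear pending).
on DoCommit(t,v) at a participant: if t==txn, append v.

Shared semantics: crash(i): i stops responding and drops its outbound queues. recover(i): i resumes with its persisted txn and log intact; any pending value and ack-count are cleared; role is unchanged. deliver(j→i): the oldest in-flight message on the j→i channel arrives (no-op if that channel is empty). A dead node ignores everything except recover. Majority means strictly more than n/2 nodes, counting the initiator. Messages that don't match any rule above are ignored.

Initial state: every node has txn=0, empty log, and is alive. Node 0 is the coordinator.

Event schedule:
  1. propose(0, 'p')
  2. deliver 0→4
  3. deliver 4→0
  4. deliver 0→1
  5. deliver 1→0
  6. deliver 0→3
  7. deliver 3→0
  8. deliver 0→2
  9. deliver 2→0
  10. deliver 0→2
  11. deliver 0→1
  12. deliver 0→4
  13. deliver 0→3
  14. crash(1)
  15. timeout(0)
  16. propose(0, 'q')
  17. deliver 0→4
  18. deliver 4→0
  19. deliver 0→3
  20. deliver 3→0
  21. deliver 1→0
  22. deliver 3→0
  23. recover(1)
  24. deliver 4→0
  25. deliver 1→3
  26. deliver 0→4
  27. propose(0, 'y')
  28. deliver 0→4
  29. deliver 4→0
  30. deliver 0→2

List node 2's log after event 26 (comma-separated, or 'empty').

after 1 — propose(0,'p'): n0:coor/t1/[-]
after 2 — deliver 0→4: n4:part/t1/[-]
after 3 — deliver 4→0: ·
after 4 — deliver 0→1: n1:part/t1/[-]
after 5 — deliver 1→0: ·
after 6 — deliver 0→3: n3:part/t1/[-]
after 7 — deliver 3→0: ·
after 8 — deliver 0→2: n2:part/t1/[-]
after 9 — deliver 2→0: n0:coor/t1/[p]
after 10 — deliver 0→2: n2:part/t1/[p]
after 11 — deliver 0→1: n1:part/t1/[p]
after 12 — deliver 0→4: n4:part/t1/[p]
after 13 — deliver 0→3: n3:part/t1/[p]
after 14 — crash(1): n1:✗part/t1/[p]
after 15 — timeout(0): n0:coor/t2/[p]
after 16 — propose(0,'q'): n0:coor/t3/[p]
after 17 — deliver 0→4: n4:part/t2/[p]
after 18 — deliver 4→0: ·
after 19 — deliver 0→3: n3:part/t2/[p]
after 20 — deliver 3→0: ·
after 21 — deliver 1→0: ·
after 22 — deliver 3→0: ·
after 23 — recover(1): n1:part/t1/[p]
after 24 — deliver 4→0: ·
after 25 — deliver 1→3: ·
after 26 — deliver 0→4: n4:part/t3/[p]

p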